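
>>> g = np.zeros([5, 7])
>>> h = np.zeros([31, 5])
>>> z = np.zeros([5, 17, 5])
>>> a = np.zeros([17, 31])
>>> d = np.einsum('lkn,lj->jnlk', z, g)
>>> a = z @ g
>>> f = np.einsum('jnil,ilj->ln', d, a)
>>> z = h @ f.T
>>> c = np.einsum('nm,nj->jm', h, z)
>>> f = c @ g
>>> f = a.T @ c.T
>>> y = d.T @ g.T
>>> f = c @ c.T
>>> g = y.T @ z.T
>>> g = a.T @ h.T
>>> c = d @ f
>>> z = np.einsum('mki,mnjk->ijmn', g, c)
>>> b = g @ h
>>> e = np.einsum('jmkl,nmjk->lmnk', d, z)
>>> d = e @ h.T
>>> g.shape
(7, 17, 31)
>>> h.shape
(31, 5)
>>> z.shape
(31, 5, 7, 5)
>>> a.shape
(5, 17, 7)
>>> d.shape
(17, 5, 31, 31)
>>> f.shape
(17, 17)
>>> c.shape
(7, 5, 5, 17)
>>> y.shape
(17, 5, 5, 5)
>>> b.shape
(7, 17, 5)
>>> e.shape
(17, 5, 31, 5)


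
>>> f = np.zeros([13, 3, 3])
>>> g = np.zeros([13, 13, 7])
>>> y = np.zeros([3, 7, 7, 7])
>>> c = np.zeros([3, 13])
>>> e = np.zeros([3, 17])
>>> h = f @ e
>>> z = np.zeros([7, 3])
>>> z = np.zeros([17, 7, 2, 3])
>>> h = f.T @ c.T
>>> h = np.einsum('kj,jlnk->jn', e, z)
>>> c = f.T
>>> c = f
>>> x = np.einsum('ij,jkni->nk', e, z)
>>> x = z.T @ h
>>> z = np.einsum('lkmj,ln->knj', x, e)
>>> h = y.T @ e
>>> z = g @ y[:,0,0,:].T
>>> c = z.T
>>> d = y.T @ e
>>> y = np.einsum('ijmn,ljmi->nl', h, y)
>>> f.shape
(13, 3, 3)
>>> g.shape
(13, 13, 7)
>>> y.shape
(17, 3)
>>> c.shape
(3, 13, 13)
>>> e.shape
(3, 17)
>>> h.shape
(7, 7, 7, 17)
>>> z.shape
(13, 13, 3)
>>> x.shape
(3, 2, 7, 2)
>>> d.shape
(7, 7, 7, 17)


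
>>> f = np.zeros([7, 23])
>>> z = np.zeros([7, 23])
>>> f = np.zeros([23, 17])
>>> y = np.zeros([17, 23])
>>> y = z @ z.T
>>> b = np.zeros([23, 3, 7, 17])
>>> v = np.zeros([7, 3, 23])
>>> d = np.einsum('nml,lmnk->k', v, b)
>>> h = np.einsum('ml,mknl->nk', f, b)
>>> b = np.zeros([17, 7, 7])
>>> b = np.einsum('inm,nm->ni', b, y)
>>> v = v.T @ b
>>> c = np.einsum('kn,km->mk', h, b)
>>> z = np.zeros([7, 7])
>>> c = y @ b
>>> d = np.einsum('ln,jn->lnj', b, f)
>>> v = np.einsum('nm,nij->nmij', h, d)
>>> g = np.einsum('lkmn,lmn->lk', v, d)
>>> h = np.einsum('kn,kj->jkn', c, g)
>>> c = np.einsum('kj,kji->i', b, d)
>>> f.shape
(23, 17)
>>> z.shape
(7, 7)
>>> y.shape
(7, 7)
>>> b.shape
(7, 17)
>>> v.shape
(7, 3, 17, 23)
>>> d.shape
(7, 17, 23)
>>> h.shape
(3, 7, 17)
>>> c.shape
(23,)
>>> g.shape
(7, 3)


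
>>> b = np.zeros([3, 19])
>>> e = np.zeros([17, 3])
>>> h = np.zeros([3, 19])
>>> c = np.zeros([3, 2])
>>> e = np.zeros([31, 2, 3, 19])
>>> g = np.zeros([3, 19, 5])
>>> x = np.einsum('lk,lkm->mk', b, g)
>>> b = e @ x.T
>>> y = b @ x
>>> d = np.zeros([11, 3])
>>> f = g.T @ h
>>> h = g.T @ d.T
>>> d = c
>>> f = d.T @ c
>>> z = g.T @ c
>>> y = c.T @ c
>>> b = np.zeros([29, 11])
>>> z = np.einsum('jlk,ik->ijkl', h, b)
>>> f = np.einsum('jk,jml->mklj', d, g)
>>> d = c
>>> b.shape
(29, 11)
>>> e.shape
(31, 2, 3, 19)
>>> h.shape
(5, 19, 11)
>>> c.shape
(3, 2)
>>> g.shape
(3, 19, 5)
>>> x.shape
(5, 19)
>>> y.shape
(2, 2)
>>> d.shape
(3, 2)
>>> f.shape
(19, 2, 5, 3)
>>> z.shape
(29, 5, 11, 19)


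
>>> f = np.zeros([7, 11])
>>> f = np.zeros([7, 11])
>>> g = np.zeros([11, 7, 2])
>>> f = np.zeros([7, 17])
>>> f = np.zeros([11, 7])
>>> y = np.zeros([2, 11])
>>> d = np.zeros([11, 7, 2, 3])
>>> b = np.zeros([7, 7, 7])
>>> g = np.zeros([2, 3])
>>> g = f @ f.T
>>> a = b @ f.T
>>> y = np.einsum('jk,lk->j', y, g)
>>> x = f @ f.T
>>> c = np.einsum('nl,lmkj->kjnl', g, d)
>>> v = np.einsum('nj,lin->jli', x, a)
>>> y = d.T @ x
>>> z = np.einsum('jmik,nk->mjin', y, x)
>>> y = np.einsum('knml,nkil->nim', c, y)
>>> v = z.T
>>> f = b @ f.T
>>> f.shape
(7, 7, 11)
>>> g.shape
(11, 11)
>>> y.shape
(3, 7, 11)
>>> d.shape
(11, 7, 2, 3)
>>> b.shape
(7, 7, 7)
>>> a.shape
(7, 7, 11)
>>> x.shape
(11, 11)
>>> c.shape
(2, 3, 11, 11)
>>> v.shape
(11, 7, 3, 2)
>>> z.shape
(2, 3, 7, 11)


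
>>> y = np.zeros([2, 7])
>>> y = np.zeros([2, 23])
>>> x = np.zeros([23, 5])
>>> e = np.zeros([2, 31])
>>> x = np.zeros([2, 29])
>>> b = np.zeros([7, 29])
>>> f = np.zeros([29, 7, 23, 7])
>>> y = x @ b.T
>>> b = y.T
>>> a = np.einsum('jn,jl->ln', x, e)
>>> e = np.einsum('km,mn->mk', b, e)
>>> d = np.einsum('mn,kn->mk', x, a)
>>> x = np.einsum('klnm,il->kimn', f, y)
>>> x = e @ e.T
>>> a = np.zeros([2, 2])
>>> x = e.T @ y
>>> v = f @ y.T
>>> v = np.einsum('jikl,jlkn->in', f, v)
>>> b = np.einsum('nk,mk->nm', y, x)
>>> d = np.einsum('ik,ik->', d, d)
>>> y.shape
(2, 7)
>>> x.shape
(7, 7)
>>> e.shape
(2, 7)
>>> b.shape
(2, 7)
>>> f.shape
(29, 7, 23, 7)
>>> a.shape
(2, 2)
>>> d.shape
()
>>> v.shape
(7, 2)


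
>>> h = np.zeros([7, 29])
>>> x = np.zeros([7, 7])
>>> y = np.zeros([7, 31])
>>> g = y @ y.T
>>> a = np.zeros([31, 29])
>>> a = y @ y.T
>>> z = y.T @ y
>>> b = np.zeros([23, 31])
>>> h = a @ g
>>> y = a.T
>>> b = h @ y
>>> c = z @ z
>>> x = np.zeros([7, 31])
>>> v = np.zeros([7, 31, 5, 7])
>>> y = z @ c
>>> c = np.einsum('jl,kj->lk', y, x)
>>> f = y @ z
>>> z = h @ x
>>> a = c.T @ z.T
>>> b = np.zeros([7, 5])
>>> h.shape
(7, 7)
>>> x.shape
(7, 31)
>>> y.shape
(31, 31)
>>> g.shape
(7, 7)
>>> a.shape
(7, 7)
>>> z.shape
(7, 31)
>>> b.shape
(7, 5)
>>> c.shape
(31, 7)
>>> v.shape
(7, 31, 5, 7)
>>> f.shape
(31, 31)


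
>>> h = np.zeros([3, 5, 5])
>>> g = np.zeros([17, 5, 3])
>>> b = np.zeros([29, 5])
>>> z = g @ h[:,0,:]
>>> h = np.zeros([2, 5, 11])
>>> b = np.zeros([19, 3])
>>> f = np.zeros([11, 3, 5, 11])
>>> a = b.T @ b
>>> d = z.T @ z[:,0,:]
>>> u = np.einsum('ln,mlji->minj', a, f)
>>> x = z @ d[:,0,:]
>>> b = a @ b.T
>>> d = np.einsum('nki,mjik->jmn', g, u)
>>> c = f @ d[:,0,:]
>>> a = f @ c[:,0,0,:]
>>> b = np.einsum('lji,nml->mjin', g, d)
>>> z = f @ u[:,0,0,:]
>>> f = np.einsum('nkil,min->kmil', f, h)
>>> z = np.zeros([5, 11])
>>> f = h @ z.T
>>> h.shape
(2, 5, 11)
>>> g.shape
(17, 5, 3)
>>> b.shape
(11, 5, 3, 11)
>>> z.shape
(5, 11)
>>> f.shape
(2, 5, 5)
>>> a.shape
(11, 3, 5, 17)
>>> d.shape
(11, 11, 17)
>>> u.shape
(11, 11, 3, 5)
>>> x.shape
(17, 5, 5)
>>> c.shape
(11, 3, 5, 17)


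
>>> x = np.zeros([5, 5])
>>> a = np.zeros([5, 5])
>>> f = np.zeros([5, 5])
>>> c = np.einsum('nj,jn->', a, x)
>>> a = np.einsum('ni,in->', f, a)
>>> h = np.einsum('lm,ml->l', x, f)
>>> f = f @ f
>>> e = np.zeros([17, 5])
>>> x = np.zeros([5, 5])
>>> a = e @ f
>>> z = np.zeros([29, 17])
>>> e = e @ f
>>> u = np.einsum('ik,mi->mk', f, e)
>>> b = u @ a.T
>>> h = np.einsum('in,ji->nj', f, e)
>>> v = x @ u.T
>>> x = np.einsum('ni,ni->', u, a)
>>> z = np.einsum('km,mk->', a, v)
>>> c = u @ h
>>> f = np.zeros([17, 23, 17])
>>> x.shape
()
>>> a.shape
(17, 5)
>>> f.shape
(17, 23, 17)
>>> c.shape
(17, 17)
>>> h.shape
(5, 17)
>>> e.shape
(17, 5)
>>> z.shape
()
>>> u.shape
(17, 5)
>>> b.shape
(17, 17)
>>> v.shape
(5, 17)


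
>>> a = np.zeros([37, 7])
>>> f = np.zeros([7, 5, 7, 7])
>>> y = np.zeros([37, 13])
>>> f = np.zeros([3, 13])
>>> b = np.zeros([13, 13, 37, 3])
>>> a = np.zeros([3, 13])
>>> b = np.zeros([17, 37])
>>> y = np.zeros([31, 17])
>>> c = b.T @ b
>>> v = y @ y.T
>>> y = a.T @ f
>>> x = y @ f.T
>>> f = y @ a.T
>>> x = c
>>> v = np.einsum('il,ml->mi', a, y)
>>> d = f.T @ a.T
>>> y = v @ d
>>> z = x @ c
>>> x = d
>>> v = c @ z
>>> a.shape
(3, 13)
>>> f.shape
(13, 3)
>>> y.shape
(13, 3)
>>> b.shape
(17, 37)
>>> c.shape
(37, 37)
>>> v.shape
(37, 37)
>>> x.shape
(3, 3)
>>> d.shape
(3, 3)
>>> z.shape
(37, 37)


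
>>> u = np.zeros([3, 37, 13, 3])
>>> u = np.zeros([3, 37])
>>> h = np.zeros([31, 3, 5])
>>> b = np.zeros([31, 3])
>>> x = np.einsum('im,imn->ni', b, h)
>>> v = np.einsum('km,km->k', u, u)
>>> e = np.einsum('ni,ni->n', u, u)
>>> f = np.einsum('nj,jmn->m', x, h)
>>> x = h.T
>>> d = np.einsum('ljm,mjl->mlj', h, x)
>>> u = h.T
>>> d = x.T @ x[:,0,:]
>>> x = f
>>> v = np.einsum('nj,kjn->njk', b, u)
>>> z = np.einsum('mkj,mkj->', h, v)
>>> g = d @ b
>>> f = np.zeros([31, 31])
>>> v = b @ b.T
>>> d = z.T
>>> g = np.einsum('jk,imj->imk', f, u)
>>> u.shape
(5, 3, 31)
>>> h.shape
(31, 3, 5)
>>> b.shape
(31, 3)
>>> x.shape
(3,)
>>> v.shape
(31, 31)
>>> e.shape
(3,)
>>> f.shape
(31, 31)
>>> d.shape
()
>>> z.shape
()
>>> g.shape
(5, 3, 31)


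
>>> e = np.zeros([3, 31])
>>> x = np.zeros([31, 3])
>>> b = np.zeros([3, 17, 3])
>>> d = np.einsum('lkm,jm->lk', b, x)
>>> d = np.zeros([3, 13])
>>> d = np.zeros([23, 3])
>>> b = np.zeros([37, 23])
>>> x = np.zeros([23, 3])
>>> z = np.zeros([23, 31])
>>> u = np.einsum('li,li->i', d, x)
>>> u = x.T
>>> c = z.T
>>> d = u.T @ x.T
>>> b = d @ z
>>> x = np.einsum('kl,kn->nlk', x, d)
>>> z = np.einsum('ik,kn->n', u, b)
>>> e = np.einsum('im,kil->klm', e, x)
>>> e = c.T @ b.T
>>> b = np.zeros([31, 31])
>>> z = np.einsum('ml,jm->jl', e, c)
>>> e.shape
(23, 23)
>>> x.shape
(23, 3, 23)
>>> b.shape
(31, 31)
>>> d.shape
(23, 23)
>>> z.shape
(31, 23)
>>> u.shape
(3, 23)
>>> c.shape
(31, 23)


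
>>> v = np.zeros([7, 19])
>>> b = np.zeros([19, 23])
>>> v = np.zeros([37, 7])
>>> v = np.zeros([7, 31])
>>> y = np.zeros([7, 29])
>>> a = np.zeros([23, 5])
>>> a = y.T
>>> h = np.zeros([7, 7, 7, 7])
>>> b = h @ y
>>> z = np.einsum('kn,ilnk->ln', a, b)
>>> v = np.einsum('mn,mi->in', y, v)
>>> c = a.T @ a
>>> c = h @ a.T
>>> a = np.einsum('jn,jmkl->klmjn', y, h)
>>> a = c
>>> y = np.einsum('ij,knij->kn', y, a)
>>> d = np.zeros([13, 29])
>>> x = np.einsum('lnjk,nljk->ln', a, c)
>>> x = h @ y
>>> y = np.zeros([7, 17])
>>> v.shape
(31, 29)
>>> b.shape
(7, 7, 7, 29)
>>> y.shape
(7, 17)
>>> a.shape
(7, 7, 7, 29)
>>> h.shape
(7, 7, 7, 7)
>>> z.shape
(7, 7)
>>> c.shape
(7, 7, 7, 29)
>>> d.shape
(13, 29)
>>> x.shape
(7, 7, 7, 7)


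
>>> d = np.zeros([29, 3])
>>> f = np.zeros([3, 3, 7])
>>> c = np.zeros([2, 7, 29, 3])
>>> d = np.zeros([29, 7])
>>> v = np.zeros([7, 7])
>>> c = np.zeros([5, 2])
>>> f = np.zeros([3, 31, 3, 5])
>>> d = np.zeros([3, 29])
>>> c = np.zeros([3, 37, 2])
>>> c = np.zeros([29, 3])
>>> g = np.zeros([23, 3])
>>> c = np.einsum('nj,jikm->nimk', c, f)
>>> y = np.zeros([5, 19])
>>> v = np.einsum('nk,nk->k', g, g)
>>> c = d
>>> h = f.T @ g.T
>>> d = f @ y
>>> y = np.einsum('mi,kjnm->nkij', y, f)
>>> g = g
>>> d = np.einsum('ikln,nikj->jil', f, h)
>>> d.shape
(23, 3, 3)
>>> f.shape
(3, 31, 3, 5)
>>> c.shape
(3, 29)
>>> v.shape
(3,)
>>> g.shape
(23, 3)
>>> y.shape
(3, 3, 19, 31)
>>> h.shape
(5, 3, 31, 23)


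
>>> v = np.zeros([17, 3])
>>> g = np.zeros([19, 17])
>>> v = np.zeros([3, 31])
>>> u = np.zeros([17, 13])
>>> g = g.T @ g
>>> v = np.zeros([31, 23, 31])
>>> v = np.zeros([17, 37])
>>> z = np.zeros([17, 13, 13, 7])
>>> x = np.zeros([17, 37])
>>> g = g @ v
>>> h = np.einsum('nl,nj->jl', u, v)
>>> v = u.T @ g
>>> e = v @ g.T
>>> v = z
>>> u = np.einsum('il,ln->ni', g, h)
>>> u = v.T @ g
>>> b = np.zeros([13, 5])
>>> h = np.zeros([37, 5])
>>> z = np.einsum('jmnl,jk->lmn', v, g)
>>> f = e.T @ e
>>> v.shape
(17, 13, 13, 7)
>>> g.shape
(17, 37)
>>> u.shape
(7, 13, 13, 37)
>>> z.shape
(7, 13, 13)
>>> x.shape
(17, 37)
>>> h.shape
(37, 5)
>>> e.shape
(13, 17)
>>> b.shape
(13, 5)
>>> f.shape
(17, 17)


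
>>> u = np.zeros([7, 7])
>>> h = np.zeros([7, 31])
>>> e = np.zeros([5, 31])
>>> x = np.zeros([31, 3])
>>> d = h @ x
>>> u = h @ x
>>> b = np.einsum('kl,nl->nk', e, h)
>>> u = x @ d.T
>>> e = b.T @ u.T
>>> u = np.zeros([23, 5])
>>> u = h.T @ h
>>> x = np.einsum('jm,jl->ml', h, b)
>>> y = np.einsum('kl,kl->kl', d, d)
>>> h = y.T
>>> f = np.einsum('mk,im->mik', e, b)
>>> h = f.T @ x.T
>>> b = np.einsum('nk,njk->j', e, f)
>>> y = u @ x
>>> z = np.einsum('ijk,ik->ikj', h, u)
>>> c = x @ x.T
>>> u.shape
(31, 31)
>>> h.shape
(31, 7, 31)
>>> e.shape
(5, 31)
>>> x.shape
(31, 5)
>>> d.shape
(7, 3)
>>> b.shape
(7,)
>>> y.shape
(31, 5)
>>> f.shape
(5, 7, 31)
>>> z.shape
(31, 31, 7)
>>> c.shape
(31, 31)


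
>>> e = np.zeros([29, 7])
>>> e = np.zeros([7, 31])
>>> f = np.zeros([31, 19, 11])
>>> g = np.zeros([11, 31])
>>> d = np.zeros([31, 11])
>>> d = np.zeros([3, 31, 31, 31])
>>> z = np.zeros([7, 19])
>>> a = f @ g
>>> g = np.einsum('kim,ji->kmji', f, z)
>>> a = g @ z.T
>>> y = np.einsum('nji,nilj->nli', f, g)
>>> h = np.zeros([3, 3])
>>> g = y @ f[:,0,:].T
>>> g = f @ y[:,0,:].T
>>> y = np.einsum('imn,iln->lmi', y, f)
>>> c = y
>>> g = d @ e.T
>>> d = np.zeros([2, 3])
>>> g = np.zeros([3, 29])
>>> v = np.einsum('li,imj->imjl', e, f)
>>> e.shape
(7, 31)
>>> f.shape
(31, 19, 11)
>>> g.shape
(3, 29)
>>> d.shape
(2, 3)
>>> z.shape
(7, 19)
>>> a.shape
(31, 11, 7, 7)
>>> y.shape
(19, 7, 31)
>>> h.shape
(3, 3)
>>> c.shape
(19, 7, 31)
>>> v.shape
(31, 19, 11, 7)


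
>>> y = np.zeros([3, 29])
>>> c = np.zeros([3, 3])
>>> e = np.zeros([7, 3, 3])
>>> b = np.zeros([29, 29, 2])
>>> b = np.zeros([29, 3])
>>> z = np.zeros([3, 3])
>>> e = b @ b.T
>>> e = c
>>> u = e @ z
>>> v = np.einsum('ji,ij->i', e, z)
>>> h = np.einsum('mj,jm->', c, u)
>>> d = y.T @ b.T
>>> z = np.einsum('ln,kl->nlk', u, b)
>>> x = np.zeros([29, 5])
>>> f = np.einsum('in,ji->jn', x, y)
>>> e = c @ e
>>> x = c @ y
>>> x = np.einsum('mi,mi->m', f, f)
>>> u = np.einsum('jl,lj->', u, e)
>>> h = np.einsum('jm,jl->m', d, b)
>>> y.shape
(3, 29)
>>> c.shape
(3, 3)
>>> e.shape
(3, 3)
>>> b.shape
(29, 3)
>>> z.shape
(3, 3, 29)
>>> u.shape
()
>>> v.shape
(3,)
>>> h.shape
(29,)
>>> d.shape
(29, 29)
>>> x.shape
(3,)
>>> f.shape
(3, 5)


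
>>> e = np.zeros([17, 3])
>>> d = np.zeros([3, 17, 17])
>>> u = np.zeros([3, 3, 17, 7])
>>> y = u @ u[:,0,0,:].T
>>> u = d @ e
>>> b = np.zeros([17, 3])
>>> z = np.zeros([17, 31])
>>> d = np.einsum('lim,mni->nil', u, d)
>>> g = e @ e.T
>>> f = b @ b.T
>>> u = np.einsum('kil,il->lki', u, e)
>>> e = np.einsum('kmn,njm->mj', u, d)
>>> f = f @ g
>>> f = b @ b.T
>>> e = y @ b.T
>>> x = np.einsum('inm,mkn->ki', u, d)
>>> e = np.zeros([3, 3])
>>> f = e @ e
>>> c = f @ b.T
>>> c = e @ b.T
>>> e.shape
(3, 3)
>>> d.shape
(17, 17, 3)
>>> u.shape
(3, 3, 17)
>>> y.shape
(3, 3, 17, 3)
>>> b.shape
(17, 3)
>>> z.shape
(17, 31)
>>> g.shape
(17, 17)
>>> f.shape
(3, 3)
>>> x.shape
(17, 3)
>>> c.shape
(3, 17)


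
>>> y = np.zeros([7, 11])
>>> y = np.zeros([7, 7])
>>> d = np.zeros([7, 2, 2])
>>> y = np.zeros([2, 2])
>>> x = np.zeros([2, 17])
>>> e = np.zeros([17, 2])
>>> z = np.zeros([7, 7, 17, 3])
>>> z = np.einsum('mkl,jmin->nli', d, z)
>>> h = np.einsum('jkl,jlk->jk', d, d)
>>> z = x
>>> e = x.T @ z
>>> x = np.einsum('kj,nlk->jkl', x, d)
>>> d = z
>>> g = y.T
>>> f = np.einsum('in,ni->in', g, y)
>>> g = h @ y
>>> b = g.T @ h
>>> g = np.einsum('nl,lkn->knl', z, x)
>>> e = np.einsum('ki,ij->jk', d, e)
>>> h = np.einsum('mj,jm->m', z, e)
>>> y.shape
(2, 2)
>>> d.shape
(2, 17)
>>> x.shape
(17, 2, 2)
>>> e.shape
(17, 2)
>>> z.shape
(2, 17)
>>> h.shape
(2,)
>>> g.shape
(2, 2, 17)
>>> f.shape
(2, 2)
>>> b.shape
(2, 2)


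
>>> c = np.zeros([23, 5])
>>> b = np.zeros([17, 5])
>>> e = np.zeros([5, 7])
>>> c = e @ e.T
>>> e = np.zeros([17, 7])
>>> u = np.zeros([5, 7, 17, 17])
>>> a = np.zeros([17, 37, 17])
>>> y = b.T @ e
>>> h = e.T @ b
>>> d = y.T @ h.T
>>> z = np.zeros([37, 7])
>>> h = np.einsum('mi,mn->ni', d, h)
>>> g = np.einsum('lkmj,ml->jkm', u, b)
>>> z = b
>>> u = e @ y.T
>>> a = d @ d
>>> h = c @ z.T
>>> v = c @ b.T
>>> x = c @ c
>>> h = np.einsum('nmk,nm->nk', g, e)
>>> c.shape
(5, 5)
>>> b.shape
(17, 5)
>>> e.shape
(17, 7)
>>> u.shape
(17, 5)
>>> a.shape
(7, 7)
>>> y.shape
(5, 7)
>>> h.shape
(17, 17)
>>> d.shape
(7, 7)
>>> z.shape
(17, 5)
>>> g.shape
(17, 7, 17)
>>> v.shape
(5, 17)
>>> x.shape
(5, 5)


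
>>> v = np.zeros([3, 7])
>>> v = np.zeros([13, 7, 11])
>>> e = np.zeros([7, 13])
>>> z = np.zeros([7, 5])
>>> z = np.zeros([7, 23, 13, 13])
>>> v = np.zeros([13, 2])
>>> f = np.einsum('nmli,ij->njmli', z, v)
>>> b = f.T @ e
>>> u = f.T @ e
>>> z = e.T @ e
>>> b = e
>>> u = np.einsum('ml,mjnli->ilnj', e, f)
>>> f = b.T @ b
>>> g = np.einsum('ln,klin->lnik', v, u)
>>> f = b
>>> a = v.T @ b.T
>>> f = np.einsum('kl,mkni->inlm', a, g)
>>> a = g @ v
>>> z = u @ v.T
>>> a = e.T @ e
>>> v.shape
(13, 2)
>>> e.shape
(7, 13)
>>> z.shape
(13, 13, 23, 13)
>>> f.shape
(13, 23, 7, 13)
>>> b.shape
(7, 13)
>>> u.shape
(13, 13, 23, 2)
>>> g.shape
(13, 2, 23, 13)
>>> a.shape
(13, 13)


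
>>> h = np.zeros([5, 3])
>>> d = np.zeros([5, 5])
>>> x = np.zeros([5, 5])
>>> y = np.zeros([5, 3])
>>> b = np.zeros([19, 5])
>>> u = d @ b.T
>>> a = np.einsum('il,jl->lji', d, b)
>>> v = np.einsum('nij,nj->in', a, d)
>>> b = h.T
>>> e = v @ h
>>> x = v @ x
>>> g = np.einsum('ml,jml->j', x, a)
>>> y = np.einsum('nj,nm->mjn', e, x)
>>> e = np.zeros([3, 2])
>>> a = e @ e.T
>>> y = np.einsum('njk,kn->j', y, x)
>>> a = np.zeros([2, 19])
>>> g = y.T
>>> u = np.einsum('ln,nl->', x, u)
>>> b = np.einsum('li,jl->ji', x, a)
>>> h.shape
(5, 3)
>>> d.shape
(5, 5)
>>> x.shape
(19, 5)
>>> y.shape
(3,)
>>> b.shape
(2, 5)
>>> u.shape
()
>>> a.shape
(2, 19)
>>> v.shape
(19, 5)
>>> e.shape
(3, 2)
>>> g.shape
(3,)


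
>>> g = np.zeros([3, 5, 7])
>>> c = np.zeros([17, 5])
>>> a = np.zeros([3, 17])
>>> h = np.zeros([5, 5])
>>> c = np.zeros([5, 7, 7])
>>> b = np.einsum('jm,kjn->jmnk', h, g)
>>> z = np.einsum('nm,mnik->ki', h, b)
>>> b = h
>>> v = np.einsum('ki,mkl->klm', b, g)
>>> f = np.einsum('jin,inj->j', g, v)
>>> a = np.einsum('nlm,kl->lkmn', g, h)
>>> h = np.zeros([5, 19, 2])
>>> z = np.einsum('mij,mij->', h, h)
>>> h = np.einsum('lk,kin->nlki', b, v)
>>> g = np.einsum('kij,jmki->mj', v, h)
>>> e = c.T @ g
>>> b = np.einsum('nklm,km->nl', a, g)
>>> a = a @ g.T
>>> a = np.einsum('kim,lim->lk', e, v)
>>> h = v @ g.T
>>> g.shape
(5, 3)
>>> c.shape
(5, 7, 7)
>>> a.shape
(5, 7)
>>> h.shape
(5, 7, 5)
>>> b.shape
(5, 7)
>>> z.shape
()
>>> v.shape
(5, 7, 3)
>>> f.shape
(3,)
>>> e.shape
(7, 7, 3)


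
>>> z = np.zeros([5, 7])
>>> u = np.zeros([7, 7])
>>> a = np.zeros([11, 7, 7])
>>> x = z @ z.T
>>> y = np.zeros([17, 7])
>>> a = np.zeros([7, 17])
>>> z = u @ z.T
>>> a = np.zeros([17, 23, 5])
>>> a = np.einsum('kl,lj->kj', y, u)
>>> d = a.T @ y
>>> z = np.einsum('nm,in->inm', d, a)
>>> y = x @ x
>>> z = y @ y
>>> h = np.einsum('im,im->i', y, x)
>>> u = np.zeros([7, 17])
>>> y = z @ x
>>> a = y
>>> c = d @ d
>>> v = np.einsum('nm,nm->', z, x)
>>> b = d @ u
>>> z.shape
(5, 5)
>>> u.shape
(7, 17)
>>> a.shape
(5, 5)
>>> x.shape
(5, 5)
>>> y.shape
(5, 5)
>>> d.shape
(7, 7)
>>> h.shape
(5,)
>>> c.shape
(7, 7)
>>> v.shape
()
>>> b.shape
(7, 17)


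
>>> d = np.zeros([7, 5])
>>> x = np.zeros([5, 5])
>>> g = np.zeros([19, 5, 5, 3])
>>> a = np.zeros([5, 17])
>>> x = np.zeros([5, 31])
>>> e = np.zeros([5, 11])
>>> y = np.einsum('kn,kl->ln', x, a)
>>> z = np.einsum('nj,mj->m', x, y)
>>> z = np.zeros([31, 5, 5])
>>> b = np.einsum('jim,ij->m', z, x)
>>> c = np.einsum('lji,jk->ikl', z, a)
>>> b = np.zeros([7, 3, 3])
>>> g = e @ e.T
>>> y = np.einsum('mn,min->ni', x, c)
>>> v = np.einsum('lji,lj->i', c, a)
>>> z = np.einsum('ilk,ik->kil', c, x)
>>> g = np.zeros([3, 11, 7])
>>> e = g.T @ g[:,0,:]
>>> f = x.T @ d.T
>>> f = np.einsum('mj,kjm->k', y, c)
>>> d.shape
(7, 5)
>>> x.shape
(5, 31)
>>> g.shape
(3, 11, 7)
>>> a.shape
(5, 17)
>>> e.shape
(7, 11, 7)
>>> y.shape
(31, 17)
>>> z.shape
(31, 5, 17)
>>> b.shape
(7, 3, 3)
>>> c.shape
(5, 17, 31)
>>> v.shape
(31,)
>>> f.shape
(5,)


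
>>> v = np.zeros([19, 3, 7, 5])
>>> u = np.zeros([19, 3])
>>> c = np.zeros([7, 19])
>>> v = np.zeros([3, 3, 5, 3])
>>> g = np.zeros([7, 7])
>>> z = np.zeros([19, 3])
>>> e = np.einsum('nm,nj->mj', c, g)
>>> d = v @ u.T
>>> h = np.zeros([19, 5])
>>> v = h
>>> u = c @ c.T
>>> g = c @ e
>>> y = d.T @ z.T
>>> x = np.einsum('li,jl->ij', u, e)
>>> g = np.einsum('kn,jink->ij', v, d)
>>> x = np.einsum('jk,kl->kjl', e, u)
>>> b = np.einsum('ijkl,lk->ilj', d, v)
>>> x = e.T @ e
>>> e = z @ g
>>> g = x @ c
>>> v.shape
(19, 5)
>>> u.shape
(7, 7)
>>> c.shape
(7, 19)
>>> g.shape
(7, 19)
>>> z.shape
(19, 3)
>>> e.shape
(19, 3)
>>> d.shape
(3, 3, 5, 19)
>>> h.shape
(19, 5)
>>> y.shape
(19, 5, 3, 19)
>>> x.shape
(7, 7)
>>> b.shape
(3, 19, 3)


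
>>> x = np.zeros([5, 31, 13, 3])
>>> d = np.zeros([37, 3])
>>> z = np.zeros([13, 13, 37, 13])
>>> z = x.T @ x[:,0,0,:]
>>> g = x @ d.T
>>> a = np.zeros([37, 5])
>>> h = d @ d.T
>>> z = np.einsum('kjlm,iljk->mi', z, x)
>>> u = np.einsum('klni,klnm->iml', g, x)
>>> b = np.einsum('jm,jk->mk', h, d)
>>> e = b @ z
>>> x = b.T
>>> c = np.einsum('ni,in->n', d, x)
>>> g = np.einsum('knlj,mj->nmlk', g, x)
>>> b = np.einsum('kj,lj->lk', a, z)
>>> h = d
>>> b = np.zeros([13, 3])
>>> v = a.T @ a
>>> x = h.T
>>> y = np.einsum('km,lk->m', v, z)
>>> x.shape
(3, 37)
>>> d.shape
(37, 3)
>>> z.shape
(3, 5)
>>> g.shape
(31, 3, 13, 5)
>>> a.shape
(37, 5)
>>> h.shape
(37, 3)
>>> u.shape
(37, 3, 31)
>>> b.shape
(13, 3)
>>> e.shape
(37, 5)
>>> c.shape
(37,)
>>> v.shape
(5, 5)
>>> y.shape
(5,)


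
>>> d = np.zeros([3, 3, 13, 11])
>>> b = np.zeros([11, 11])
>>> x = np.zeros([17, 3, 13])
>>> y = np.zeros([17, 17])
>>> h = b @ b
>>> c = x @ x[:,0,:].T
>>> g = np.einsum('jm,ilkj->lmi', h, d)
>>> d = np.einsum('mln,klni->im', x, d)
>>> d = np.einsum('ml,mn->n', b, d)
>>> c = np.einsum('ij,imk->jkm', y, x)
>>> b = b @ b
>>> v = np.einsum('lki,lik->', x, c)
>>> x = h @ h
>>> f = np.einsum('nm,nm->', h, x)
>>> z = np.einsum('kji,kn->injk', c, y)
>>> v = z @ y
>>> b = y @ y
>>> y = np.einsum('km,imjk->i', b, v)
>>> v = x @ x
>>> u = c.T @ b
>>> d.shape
(17,)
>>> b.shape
(17, 17)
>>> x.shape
(11, 11)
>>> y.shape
(3,)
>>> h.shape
(11, 11)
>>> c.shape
(17, 13, 3)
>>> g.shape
(3, 11, 3)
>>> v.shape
(11, 11)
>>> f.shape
()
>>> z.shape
(3, 17, 13, 17)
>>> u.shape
(3, 13, 17)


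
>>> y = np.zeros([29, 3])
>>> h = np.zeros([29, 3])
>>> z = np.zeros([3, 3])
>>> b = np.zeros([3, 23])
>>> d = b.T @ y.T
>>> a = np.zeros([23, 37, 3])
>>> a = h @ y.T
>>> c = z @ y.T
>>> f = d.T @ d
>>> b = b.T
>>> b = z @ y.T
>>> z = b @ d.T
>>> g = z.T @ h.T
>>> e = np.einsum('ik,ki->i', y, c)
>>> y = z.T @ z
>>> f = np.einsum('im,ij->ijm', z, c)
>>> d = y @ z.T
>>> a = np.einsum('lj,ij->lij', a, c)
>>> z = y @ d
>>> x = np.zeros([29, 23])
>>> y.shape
(23, 23)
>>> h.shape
(29, 3)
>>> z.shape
(23, 3)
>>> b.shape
(3, 29)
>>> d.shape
(23, 3)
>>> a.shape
(29, 3, 29)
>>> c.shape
(3, 29)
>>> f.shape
(3, 29, 23)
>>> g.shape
(23, 29)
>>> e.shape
(29,)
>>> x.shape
(29, 23)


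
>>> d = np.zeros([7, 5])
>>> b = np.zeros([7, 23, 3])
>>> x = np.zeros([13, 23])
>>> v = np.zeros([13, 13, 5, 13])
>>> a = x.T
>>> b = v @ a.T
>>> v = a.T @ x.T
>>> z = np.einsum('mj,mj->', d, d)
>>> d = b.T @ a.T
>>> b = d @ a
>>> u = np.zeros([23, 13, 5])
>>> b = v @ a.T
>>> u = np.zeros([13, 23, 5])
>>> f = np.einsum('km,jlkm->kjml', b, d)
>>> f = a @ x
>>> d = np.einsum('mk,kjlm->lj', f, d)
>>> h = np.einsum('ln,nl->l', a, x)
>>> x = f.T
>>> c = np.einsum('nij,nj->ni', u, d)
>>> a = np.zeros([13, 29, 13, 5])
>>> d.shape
(13, 5)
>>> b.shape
(13, 23)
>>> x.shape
(23, 23)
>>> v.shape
(13, 13)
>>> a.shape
(13, 29, 13, 5)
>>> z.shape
()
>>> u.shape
(13, 23, 5)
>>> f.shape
(23, 23)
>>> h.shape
(23,)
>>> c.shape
(13, 23)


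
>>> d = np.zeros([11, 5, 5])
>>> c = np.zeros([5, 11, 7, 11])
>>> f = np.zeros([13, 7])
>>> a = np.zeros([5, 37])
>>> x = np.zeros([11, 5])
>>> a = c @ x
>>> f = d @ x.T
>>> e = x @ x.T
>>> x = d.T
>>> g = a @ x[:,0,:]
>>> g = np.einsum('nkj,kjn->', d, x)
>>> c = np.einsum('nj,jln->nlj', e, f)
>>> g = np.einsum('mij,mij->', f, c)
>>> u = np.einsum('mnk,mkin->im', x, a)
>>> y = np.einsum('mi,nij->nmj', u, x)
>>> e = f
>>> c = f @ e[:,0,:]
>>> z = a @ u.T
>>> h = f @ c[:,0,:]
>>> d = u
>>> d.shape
(7, 5)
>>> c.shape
(11, 5, 11)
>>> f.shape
(11, 5, 11)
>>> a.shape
(5, 11, 7, 5)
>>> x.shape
(5, 5, 11)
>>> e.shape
(11, 5, 11)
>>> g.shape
()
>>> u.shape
(7, 5)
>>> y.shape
(5, 7, 11)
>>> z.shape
(5, 11, 7, 7)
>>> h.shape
(11, 5, 11)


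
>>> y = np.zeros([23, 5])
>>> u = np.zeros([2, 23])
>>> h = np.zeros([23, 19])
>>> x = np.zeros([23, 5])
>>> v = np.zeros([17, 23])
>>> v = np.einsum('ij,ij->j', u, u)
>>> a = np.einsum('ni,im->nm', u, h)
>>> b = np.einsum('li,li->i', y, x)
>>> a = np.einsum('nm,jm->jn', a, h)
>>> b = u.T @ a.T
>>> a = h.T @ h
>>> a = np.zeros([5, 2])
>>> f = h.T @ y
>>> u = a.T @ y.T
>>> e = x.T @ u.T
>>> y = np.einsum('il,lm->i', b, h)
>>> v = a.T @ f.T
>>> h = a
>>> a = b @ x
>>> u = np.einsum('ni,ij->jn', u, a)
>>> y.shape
(23,)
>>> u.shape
(5, 2)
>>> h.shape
(5, 2)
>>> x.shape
(23, 5)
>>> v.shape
(2, 19)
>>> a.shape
(23, 5)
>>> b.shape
(23, 23)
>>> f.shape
(19, 5)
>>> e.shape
(5, 2)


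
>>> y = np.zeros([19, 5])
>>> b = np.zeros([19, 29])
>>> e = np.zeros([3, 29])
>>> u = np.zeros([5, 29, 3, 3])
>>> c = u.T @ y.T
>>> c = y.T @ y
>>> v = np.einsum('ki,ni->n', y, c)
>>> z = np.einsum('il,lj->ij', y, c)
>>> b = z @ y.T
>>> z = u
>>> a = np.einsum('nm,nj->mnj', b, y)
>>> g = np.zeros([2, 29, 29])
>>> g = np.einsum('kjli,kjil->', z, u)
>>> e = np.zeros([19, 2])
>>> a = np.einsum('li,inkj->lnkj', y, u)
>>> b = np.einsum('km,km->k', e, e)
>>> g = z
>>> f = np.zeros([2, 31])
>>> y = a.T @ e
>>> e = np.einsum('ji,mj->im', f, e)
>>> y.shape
(3, 3, 29, 2)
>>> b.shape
(19,)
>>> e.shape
(31, 19)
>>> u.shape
(5, 29, 3, 3)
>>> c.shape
(5, 5)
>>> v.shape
(5,)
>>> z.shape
(5, 29, 3, 3)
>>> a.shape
(19, 29, 3, 3)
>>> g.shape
(5, 29, 3, 3)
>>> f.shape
(2, 31)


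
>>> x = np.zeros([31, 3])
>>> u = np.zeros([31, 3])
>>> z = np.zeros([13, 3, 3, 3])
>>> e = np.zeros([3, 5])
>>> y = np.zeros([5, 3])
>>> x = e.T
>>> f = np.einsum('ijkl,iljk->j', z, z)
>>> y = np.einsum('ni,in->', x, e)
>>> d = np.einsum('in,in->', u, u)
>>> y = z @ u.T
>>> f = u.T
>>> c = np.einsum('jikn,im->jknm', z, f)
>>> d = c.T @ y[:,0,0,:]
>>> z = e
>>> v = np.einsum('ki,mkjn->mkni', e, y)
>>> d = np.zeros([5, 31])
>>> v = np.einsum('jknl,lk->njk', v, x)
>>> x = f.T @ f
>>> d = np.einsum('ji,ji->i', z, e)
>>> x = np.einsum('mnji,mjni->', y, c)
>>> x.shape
()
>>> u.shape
(31, 3)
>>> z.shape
(3, 5)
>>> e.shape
(3, 5)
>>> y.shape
(13, 3, 3, 31)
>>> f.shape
(3, 31)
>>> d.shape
(5,)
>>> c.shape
(13, 3, 3, 31)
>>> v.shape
(31, 13, 3)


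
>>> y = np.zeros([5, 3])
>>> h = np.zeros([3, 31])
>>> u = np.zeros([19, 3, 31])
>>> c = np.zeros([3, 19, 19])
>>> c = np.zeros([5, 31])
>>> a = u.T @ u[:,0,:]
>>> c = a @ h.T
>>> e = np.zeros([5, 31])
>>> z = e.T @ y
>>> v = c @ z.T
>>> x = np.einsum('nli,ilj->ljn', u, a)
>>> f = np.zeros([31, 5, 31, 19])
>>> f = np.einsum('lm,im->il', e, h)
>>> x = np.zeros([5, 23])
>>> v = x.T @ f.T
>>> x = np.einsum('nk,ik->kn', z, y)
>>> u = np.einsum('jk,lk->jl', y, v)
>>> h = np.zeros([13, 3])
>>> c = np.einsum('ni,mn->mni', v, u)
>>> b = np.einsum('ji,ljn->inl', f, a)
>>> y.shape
(5, 3)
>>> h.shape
(13, 3)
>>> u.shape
(5, 23)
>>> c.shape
(5, 23, 3)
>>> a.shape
(31, 3, 31)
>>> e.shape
(5, 31)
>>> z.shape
(31, 3)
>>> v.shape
(23, 3)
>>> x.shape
(3, 31)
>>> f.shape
(3, 5)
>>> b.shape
(5, 31, 31)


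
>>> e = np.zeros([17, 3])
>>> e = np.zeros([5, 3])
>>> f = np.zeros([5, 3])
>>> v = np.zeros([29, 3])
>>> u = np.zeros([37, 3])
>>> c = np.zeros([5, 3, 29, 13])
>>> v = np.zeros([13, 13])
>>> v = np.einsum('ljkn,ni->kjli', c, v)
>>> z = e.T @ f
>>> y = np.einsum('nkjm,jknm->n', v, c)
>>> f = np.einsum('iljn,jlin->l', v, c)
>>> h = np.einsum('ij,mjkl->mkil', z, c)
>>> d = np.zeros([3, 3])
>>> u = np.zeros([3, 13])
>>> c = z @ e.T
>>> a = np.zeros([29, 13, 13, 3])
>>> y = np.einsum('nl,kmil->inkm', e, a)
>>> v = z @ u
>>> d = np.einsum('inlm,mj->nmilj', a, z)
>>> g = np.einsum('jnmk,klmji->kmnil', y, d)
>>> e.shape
(5, 3)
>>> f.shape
(3,)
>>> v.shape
(3, 13)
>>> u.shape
(3, 13)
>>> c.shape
(3, 5)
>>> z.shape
(3, 3)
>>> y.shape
(13, 5, 29, 13)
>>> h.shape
(5, 29, 3, 13)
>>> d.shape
(13, 3, 29, 13, 3)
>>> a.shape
(29, 13, 13, 3)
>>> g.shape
(13, 29, 5, 3, 3)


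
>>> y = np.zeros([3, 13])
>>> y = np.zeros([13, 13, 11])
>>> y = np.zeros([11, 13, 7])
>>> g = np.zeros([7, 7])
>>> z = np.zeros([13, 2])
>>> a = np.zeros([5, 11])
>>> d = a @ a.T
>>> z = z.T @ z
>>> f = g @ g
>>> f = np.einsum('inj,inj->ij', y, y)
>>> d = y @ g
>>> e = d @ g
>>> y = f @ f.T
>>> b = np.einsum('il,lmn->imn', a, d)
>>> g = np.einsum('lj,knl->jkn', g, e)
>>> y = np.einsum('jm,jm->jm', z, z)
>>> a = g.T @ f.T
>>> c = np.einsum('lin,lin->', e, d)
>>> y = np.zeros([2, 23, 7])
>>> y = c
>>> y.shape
()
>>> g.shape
(7, 11, 13)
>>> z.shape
(2, 2)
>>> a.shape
(13, 11, 11)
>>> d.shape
(11, 13, 7)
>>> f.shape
(11, 7)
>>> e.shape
(11, 13, 7)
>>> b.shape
(5, 13, 7)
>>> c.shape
()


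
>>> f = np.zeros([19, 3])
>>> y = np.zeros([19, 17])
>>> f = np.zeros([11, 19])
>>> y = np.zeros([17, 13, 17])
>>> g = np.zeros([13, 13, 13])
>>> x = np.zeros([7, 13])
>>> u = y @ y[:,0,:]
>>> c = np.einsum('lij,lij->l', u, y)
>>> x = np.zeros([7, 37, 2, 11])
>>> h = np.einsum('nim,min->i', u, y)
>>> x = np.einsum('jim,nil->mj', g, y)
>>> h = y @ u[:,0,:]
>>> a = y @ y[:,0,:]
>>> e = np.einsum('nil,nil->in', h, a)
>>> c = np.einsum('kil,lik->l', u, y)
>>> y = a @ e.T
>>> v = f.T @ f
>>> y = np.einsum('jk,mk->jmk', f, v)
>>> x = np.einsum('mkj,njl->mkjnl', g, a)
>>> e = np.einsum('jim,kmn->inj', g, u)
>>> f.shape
(11, 19)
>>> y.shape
(11, 19, 19)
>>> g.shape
(13, 13, 13)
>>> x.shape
(13, 13, 13, 17, 17)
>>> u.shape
(17, 13, 17)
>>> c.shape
(17,)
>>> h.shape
(17, 13, 17)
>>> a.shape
(17, 13, 17)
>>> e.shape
(13, 17, 13)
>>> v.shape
(19, 19)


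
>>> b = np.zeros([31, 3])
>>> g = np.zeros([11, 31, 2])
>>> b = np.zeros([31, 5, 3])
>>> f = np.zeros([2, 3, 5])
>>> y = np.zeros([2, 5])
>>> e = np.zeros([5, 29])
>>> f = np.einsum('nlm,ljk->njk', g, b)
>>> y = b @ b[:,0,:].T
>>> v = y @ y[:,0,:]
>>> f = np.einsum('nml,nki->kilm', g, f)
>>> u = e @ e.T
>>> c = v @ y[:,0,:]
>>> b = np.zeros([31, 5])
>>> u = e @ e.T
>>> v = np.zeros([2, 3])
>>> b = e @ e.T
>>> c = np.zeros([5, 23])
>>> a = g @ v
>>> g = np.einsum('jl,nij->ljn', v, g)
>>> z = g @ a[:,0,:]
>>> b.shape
(5, 5)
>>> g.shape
(3, 2, 11)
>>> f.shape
(5, 3, 2, 31)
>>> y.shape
(31, 5, 31)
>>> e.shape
(5, 29)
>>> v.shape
(2, 3)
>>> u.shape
(5, 5)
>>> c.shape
(5, 23)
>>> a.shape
(11, 31, 3)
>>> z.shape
(3, 2, 3)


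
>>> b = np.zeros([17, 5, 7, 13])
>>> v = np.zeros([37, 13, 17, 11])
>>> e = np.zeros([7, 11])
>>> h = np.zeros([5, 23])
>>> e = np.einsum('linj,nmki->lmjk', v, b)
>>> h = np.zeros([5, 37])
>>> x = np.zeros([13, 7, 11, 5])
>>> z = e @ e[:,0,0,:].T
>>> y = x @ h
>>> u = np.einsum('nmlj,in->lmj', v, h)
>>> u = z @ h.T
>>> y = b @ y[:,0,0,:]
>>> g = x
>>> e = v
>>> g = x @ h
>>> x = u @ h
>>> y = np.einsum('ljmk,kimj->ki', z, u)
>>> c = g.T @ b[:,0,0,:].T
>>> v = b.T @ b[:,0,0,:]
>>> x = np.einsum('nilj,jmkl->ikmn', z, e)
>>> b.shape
(17, 5, 7, 13)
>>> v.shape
(13, 7, 5, 13)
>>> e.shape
(37, 13, 17, 11)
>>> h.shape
(5, 37)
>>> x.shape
(5, 17, 13, 37)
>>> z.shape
(37, 5, 11, 37)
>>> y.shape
(37, 5)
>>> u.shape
(37, 5, 11, 5)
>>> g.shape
(13, 7, 11, 37)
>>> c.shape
(37, 11, 7, 17)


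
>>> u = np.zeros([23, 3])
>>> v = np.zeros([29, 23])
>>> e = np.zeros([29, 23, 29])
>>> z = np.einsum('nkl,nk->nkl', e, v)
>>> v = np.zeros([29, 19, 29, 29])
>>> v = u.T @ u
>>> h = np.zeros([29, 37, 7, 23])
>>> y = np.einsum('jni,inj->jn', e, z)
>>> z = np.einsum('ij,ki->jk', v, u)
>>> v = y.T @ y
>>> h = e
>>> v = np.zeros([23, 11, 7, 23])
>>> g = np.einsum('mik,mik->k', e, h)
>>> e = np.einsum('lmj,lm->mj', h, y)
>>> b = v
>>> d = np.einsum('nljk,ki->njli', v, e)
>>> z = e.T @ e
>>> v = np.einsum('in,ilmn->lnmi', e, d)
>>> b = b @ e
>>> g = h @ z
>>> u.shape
(23, 3)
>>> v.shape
(7, 29, 11, 23)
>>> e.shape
(23, 29)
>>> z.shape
(29, 29)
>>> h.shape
(29, 23, 29)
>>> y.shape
(29, 23)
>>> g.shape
(29, 23, 29)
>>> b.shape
(23, 11, 7, 29)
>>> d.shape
(23, 7, 11, 29)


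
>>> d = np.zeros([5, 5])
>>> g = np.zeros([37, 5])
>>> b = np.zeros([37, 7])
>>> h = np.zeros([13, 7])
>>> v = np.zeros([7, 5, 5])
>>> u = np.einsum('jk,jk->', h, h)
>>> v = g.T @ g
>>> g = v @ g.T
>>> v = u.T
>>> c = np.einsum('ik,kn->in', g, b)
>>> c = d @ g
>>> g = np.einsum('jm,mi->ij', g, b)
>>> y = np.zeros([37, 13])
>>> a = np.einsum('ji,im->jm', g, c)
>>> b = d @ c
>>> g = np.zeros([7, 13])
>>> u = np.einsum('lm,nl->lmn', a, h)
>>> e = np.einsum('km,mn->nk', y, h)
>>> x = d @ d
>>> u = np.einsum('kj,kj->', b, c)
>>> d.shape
(5, 5)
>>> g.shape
(7, 13)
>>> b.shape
(5, 37)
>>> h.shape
(13, 7)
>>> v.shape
()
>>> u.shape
()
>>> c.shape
(5, 37)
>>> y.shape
(37, 13)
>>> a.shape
(7, 37)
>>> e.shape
(7, 37)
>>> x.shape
(5, 5)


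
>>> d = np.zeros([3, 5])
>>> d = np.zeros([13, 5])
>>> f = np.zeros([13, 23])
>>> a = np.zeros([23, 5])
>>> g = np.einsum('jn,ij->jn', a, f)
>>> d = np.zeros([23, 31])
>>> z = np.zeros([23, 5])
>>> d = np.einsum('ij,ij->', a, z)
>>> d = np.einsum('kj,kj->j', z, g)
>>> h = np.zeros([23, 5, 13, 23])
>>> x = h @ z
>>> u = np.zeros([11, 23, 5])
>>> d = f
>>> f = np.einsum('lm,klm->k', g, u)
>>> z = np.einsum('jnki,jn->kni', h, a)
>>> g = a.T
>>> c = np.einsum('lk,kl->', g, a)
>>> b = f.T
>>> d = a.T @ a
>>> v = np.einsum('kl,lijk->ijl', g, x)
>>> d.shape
(5, 5)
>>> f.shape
(11,)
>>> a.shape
(23, 5)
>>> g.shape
(5, 23)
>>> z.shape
(13, 5, 23)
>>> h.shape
(23, 5, 13, 23)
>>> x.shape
(23, 5, 13, 5)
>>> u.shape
(11, 23, 5)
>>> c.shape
()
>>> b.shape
(11,)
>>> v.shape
(5, 13, 23)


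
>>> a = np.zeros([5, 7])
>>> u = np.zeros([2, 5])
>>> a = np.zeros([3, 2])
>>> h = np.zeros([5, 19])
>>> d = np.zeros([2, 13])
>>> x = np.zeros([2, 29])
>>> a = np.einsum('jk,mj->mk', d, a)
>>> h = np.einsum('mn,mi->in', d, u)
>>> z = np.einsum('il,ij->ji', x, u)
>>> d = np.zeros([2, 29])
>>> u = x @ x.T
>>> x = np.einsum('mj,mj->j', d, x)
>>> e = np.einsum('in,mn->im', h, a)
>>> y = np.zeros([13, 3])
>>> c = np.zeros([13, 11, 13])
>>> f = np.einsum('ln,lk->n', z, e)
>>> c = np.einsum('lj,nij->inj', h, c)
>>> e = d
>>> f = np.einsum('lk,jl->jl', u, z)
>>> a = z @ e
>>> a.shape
(5, 29)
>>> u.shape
(2, 2)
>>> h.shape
(5, 13)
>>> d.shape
(2, 29)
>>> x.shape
(29,)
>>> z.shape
(5, 2)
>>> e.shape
(2, 29)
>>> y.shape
(13, 3)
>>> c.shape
(11, 13, 13)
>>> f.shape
(5, 2)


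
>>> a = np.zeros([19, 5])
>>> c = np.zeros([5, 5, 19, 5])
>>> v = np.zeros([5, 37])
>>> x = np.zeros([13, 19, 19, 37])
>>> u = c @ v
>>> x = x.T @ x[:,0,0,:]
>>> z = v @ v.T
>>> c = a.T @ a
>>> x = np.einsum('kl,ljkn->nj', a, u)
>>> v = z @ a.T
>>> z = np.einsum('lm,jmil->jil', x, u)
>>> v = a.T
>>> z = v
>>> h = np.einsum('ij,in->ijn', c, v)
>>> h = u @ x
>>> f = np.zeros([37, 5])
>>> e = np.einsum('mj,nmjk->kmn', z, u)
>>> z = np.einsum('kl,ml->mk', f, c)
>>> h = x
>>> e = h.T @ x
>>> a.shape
(19, 5)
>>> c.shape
(5, 5)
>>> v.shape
(5, 19)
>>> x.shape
(37, 5)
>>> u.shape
(5, 5, 19, 37)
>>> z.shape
(5, 37)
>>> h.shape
(37, 5)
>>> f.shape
(37, 5)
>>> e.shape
(5, 5)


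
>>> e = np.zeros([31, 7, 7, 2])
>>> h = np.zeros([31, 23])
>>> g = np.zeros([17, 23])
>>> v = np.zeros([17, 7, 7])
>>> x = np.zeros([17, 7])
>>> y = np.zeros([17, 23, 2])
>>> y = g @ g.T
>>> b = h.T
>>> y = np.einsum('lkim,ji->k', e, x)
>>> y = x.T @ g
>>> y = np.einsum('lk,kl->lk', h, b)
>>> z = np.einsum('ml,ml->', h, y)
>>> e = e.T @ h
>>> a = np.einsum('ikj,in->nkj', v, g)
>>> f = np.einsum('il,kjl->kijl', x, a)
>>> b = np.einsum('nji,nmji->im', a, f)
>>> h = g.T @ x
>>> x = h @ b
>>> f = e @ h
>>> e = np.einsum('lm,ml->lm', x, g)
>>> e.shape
(23, 17)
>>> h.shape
(23, 7)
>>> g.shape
(17, 23)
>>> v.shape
(17, 7, 7)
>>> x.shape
(23, 17)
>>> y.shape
(31, 23)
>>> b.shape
(7, 17)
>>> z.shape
()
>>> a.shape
(23, 7, 7)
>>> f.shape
(2, 7, 7, 7)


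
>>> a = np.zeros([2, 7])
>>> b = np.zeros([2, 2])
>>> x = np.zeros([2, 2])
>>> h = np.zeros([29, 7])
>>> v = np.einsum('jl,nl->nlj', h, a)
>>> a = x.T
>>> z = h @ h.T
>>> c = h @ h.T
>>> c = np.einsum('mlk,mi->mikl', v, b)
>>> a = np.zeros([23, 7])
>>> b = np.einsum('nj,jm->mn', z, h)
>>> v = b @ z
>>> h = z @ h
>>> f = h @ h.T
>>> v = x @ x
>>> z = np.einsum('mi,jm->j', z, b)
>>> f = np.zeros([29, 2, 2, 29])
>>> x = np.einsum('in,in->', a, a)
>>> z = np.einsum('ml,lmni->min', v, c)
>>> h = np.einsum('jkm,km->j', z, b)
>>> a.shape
(23, 7)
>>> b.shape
(7, 29)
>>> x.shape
()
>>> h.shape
(2,)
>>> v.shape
(2, 2)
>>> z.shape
(2, 7, 29)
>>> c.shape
(2, 2, 29, 7)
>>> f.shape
(29, 2, 2, 29)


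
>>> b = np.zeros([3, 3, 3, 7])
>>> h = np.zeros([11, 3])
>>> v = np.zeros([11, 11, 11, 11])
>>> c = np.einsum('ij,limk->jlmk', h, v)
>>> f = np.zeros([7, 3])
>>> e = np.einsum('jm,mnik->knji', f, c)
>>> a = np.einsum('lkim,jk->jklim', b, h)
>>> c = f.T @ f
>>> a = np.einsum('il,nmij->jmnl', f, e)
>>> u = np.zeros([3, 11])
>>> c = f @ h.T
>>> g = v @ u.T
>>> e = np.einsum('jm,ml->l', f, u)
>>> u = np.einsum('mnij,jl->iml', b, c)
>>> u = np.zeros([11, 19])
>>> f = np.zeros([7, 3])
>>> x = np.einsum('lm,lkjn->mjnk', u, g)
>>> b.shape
(3, 3, 3, 7)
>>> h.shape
(11, 3)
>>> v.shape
(11, 11, 11, 11)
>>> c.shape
(7, 11)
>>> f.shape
(7, 3)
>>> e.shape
(11,)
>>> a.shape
(11, 11, 11, 3)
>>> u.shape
(11, 19)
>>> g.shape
(11, 11, 11, 3)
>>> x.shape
(19, 11, 3, 11)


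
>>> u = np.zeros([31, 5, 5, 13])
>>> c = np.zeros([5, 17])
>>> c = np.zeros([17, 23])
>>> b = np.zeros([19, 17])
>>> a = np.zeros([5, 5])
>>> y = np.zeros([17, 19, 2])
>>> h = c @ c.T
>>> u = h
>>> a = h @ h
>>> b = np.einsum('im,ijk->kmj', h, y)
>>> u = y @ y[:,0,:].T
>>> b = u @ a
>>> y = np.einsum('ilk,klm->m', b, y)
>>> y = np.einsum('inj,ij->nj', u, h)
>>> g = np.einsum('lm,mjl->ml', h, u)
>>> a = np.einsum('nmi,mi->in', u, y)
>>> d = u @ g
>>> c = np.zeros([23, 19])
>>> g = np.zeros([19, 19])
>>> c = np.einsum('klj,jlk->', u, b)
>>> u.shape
(17, 19, 17)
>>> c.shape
()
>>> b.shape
(17, 19, 17)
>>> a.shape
(17, 17)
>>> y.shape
(19, 17)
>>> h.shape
(17, 17)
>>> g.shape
(19, 19)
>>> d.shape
(17, 19, 17)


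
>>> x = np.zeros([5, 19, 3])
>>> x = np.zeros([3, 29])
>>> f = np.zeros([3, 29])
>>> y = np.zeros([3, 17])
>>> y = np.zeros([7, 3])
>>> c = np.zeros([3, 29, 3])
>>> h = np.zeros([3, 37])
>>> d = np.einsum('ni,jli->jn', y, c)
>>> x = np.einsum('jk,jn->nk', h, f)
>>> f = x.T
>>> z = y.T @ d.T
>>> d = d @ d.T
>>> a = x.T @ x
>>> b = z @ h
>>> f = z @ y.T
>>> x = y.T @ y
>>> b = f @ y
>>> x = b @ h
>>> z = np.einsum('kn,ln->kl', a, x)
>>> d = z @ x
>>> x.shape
(3, 37)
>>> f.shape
(3, 7)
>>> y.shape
(7, 3)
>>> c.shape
(3, 29, 3)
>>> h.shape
(3, 37)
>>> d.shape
(37, 37)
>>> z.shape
(37, 3)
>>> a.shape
(37, 37)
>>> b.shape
(3, 3)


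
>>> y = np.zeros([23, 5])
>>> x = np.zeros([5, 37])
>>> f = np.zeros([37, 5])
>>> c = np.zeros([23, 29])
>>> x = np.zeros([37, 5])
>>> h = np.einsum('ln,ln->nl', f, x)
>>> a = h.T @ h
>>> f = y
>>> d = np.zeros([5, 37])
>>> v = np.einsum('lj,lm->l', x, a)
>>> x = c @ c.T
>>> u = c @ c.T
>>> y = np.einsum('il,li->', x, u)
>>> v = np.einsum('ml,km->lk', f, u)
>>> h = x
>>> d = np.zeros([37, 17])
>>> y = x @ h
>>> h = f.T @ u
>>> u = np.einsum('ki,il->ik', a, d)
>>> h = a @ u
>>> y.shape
(23, 23)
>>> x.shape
(23, 23)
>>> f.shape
(23, 5)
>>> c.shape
(23, 29)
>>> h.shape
(37, 37)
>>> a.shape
(37, 37)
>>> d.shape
(37, 17)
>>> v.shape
(5, 23)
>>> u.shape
(37, 37)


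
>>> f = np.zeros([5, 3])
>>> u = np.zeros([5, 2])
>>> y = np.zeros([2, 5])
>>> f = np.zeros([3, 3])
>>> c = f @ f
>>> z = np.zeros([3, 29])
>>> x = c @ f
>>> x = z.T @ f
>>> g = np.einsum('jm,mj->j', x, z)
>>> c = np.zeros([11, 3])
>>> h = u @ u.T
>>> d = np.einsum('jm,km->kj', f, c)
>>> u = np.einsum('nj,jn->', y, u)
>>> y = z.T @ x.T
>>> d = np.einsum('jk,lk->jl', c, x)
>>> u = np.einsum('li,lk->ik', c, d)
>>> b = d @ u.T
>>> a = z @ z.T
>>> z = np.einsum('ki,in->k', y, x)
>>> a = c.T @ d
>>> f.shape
(3, 3)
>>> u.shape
(3, 29)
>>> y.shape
(29, 29)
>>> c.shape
(11, 3)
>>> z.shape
(29,)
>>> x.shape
(29, 3)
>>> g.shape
(29,)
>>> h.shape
(5, 5)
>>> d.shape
(11, 29)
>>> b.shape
(11, 3)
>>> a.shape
(3, 29)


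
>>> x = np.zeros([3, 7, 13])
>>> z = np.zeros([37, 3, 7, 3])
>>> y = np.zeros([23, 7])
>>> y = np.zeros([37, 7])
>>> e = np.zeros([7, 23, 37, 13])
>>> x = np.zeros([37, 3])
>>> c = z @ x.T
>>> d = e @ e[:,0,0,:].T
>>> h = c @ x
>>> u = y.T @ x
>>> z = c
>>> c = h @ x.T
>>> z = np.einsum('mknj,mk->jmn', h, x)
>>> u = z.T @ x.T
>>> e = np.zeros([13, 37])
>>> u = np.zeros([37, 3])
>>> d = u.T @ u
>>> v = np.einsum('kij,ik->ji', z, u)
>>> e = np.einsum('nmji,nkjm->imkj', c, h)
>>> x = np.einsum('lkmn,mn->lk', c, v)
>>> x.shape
(37, 3)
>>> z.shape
(3, 37, 7)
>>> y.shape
(37, 7)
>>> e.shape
(37, 3, 3, 7)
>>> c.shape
(37, 3, 7, 37)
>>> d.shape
(3, 3)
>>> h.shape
(37, 3, 7, 3)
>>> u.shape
(37, 3)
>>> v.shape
(7, 37)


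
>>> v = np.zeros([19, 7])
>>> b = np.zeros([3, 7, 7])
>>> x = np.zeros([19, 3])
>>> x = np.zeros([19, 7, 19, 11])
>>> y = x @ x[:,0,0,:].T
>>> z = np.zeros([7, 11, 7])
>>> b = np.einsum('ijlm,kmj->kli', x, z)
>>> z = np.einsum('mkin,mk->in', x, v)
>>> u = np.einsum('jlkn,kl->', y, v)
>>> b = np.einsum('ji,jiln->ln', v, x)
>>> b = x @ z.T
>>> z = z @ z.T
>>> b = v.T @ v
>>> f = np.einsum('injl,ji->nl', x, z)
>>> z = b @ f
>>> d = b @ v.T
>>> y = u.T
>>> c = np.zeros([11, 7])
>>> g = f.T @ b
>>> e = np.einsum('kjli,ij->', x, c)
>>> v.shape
(19, 7)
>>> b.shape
(7, 7)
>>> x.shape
(19, 7, 19, 11)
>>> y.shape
()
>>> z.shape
(7, 11)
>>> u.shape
()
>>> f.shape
(7, 11)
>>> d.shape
(7, 19)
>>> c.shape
(11, 7)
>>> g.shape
(11, 7)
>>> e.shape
()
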